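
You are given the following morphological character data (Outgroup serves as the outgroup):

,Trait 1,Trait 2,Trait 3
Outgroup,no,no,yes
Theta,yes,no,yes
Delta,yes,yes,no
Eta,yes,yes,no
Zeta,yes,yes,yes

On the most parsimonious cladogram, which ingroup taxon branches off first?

Theta

Character polarity is set by the outgroup: the derived state is whichever differs from the outgroup's state, so for Trait 3 the derived state is 'no', and for the remaining characters it is 'yes'.
All ingroup taxa share the derived state 'yes' for Trait 1; it defines the ingroup but does not resolve relationships within it.
Trait 2: derived state 'yes' in Delta, Eta, and Zeta only — synapomorphy for {Delta, Eta, Zeta}.
Only Delta and Eta show the derived state 'no' for Trait 3, supporting them as a clade.
Most parsimonious ingroup topology: (Theta,((Delta,Eta),Zeta)).
Theta is sister to the clade containing all other ingroup taxa, so it is the earliest-diverging (most basal) ingroup lineage.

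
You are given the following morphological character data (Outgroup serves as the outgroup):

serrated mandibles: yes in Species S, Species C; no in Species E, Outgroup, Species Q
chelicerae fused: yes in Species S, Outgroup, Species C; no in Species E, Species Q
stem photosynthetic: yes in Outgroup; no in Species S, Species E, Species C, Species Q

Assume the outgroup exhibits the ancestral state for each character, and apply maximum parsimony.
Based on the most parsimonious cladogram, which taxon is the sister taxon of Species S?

Species C

Character polarity is set by the outgroup: the derived state is whichever differs from the outgroup's state, so for chelicerae fused, stem photosynthetic the derived state is 'no', and for the remaining characters it is 'yes'.
serrated mandibles: derived state 'yes' in Species C and Species S only — synapomorphy for {Species C, Species S}.
chelicerae fused (derived state 'no') is shared by Species E and Species Q — a synapomorphy uniting that clade.
All ingroup taxa share the derived state 'no' for stem photosynthetic; it defines the ingroup but does not resolve relationships within it.
Most parsimonious ingroup topology: ((Species S,Species C),(Species Q,Species E)).
Species S and Species C form a cherry on this tree, so they are sister taxa.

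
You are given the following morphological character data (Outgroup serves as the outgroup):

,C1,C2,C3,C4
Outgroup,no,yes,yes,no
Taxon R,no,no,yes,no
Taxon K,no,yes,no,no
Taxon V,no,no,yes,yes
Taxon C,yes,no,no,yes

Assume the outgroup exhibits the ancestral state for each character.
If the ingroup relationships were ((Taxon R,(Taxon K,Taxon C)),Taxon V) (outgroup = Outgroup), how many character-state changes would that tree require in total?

6

Map each character onto ((Taxon R,(Taxon K,Taxon C)),Taxon V) (rooted by Outgroup) and count the minimum state changes it requires (Fitch parsimony):
C1: 1; C2: 2; C3: 1; C4: 2.
Total tree length = 6.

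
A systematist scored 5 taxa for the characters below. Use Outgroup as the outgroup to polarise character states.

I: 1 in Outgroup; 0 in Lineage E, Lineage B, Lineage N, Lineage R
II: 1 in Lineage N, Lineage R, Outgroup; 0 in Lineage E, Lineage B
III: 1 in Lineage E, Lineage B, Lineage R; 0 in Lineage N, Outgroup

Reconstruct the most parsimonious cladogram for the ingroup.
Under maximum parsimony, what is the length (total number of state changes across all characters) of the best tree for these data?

3

Character polarity is set by the outgroup: the derived state is whichever differs from the outgroup's state, so for I, II the derived state is '0', and for the remaining characters it is '1'.
I (derived state '0') is shared by all ingroup taxa — unites the whole ingroup.
Only Lineage B and Lineage E show the derived state '0' for II, supporting them as a clade.
III (derived state '1') is shared by Lineage B, Lineage E, and Lineage R — a synapomorphy uniting that clade.
Most parsimonious ingroup topology: ((Lineage R,(Lineage E,Lineage B)),Lineage N).
Changes per character on this tree: I: 1; II: 1; III: 1.
Total = 3.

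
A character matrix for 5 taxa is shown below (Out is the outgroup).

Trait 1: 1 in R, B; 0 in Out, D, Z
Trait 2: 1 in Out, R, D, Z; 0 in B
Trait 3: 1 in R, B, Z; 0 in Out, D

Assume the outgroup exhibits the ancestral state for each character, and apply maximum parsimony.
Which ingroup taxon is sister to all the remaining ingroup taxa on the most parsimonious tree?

D

Character polarity is set by the outgroup: the derived state is whichever differs from the outgroup's state, so for Trait 2 the derived state is '0', and for the remaining characters it is '1'.
Trait 1 (derived state '1') is shared by B and R — a synapomorphy uniting that clade.
Trait 2: derived state '0' in B only — an autapomorphy, so it tells us nothing about relationships among taxa.
Trait 3 (derived state '1') is shared by B, R, and Z — a synapomorphy uniting that clade.
Most parsimonious ingroup topology: (((R,B),Z),D).
D is sister to the clade containing all other ingroup taxa, so it is the earliest-diverging (most basal) ingroup lineage.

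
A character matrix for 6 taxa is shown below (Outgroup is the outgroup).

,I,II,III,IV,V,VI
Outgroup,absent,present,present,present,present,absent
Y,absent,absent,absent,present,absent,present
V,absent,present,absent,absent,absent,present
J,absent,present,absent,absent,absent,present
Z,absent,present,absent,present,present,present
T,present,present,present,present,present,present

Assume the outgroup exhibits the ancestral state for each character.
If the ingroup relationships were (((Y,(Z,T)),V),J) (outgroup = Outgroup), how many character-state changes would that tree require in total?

Map each character onto (((Y,(Z,T)),V),J) (rooted by Outgroup) and count the minimum state changes it requires (Fitch parsimony):
I: 1; II: 1; III: 2; IV: 2; V: 2; VI: 1.
Total tree length = 9.

9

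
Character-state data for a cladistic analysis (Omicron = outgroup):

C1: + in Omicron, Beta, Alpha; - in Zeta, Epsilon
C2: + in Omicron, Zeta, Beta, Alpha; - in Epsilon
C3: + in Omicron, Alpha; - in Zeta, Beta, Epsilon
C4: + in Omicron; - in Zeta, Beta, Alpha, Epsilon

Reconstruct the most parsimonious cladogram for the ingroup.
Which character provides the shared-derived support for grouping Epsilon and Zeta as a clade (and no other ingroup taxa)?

The outgroup has state '+' for every character, so '-' is the derived state throughout.
C1: derived state '-' in Epsilon and Zeta only — synapomorphy for {Epsilon, Zeta}.
C2 (derived state '-') is unique to Epsilon (autapomorphy; uninformative for grouping).
Only Beta, Epsilon, and Zeta show the derived state '-' for C3, supporting them as a clade.
All ingroup taxa share the derived state '-' for C4; it defines the ingroup but does not resolve relationships within it.
Most parsimonious ingroup topology: (((Zeta,Epsilon),Beta),Alpha).
The clade {Epsilon, Zeta} is supported by C1: its derived state '-' occurs in exactly those taxa and in no other taxon (including the outgroup).

C1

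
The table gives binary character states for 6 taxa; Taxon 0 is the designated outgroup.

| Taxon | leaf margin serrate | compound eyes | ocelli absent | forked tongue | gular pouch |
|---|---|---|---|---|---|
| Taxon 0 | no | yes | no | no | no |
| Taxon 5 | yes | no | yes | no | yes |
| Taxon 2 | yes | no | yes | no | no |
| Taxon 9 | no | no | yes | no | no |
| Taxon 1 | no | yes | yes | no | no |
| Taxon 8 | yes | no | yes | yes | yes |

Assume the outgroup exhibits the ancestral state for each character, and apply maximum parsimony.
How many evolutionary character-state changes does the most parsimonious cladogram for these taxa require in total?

5

Character polarity is set by the outgroup: the derived state is whichever differs from the outgroup's state, so for compound eyes the derived state is 'no', and for the remaining characters it is 'yes'.
Only Taxon 2, Taxon 5, and Taxon 8 show the derived state 'yes' for leaf margin serrate, supporting them as a clade.
compound eyes: derived state 'no' in Taxon 2, Taxon 5, Taxon 8, and Taxon 9 only — synapomorphy for {Taxon 2, Taxon 5, Taxon 8, Taxon 9}.
ocelli absent (derived state 'yes') is shared by all ingroup taxa — unites the whole ingroup.
forked tongue: derived state 'yes' in Taxon 8 only — an autapomorphy, so it tells us nothing about relationships among taxa.
gular pouch (derived state 'yes') is shared by Taxon 5 and Taxon 8 — a synapomorphy uniting that clade.
Most parsimonious ingroup topology: ((((Taxon 5,Taxon 8),Taxon 2),Taxon 9),Taxon 1).
Changes per character on this tree: leaf margin serrate: 1; compound eyes: 1; ocelli absent: 1; forked tongue: 1; gular pouch: 1.
Total = 5.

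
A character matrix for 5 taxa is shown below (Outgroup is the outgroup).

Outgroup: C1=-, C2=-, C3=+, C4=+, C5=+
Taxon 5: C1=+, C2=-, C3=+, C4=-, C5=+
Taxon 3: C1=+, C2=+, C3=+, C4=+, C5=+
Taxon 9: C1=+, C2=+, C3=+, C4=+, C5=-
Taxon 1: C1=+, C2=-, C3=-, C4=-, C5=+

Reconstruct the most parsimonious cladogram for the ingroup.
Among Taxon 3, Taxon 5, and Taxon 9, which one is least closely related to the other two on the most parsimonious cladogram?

Taxon 5

Character polarity is set by the outgroup: the derived state is whichever differs from the outgroup's state, so for C3, C4, C5 the derived state is '-', and for the remaining characters it is '+'.
C1 (derived state '+') is shared by all ingroup taxa — unites the whole ingroup.
C2 (derived state '+') is shared by Taxon 3 and Taxon 9 — a synapomorphy uniting that clade.
C3 (derived state '-') is unique to Taxon 1 (autapomorphy; uninformative for grouping).
C4 (derived state '-') is shared by Taxon 1 and Taxon 5 — a synapomorphy uniting that clade.
C5 (derived state '-') is unique to Taxon 9 (autapomorphy; uninformative for grouping).
Most parsimonious ingroup topology: ((Taxon 5,Taxon 1),(Taxon 3,Taxon 9)).
Taxon 9 and Taxon 3 share a more recent common ancestor with each other than either does with Taxon 5, so Taxon 5 is the least closely related of the three.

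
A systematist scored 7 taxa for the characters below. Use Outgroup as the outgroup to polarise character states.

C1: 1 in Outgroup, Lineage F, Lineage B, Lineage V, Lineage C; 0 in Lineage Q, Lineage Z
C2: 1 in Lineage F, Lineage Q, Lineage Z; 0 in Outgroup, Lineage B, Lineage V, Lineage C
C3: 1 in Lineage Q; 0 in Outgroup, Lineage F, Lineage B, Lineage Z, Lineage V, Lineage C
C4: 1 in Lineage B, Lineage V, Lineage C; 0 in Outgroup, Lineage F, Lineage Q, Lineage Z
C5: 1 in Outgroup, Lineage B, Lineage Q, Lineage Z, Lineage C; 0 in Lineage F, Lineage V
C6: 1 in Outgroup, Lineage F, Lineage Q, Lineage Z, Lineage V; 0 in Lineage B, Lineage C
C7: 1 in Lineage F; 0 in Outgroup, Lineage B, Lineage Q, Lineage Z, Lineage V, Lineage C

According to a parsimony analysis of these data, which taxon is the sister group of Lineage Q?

Lineage Z

Character polarity is set by the outgroup: the derived state is whichever differs from the outgroup's state, so for C1, C5, C6 the derived state is '0', and for the remaining characters it is '1'.
C1 (derived state '0') is shared by Lineage Q and Lineage Z — a synapomorphy uniting that clade.
Only Lineage F, Lineage Q, and Lineage Z show the derived state '1' for C2, supporting them as a clade.
C3 (derived state '1') is unique to Lineage Q (autapomorphy; uninformative for grouping).
Only Lineage B, Lineage C, and Lineage V show the derived state '1' for C4, supporting them as a clade.
C5 (state '0') occurs in Lineage F and Lineage V but conflicts with the nesting implied by the other characters — most parsimoniously interpreted as homoplasy.
Only Lineage B and Lineage C show the derived state '0' for C6, supporting them as a clade.
C7: derived state '1' in Lineage F only — an autapomorphy, so it tells us nothing about relationships among taxa.
Most parsimonious ingroup topology: ((Lineage F,(Lineage Q,Lineage Z)),((Lineage B,Lineage C),Lineage V)).
Lineage Q and Lineage Z form a cherry on this tree, so they are sister taxa.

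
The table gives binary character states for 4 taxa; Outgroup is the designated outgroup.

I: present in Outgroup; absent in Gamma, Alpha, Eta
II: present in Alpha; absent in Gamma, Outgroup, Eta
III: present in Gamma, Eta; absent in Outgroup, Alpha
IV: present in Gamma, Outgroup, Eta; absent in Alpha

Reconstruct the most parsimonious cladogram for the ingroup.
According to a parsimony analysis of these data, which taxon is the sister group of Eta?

Gamma

Character polarity is set by the outgroup: the derived state is whichever differs from the outgroup's state, so for I, IV the derived state is 'absent', and for the remaining characters it is 'present'.
All ingroup taxa share the derived state 'absent' for I; it defines the ingroup but does not resolve relationships within it.
II (derived state 'present') is unique to Alpha (autapomorphy; uninformative for grouping).
III: derived state 'present' in Eta and Gamma only — synapomorphy for {Eta, Gamma}.
IV: derived state 'absent' in Alpha only — an autapomorphy, so it tells us nothing about relationships among taxa.
Most parsimonious ingroup topology: ((Eta,Gamma),Alpha).
Eta and Gamma form a cherry on this tree, so they are sister taxa.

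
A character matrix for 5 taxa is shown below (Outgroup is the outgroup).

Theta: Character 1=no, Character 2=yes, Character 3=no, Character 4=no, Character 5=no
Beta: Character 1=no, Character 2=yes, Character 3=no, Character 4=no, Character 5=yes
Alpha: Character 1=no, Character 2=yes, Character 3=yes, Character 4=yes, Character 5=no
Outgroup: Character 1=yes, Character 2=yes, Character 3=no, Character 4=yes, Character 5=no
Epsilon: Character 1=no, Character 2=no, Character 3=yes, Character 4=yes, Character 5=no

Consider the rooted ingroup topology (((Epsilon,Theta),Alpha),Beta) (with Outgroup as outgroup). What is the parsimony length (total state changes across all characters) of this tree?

Map each character onto (((Epsilon,Theta),Alpha),Beta) (rooted by Outgroup) and count the minimum state changes it requires (Fitch parsimony):
Character 1: 1; Character 2: 1; Character 3: 2; Character 4: 2; Character 5: 1.
Total tree length = 7.

7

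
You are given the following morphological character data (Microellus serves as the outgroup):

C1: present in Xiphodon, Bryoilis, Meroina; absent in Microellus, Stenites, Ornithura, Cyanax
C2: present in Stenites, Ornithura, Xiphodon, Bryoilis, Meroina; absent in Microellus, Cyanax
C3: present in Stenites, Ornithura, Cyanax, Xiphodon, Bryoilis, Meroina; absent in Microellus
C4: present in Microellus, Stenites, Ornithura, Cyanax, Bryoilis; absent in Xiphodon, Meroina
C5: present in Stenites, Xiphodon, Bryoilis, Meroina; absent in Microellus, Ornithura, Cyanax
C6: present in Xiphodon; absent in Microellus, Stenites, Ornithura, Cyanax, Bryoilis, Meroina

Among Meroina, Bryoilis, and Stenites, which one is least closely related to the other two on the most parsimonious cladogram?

Stenites

Character polarity is set by the outgroup: the derived state is whichever differs from the outgroup's state, so for C4 the derived state is 'absent', and for the remaining characters it is 'present'.
C1: derived state 'present' in Bryoilis, Meroina, and Xiphodon only — synapomorphy for {Bryoilis, Meroina, Xiphodon}.
C2 (derived state 'present') is shared by Bryoilis, Meroina, Ornithura, Stenites, and Xiphodon — a synapomorphy uniting that clade.
C3 (derived state 'present') is shared by all ingroup taxa — unites the whole ingroup.
C4 (derived state 'absent') is shared by Meroina and Xiphodon — a synapomorphy uniting that clade.
C5: derived state 'present' in Bryoilis, Meroina, Stenites, and Xiphodon only — synapomorphy for {Bryoilis, Meroina, Stenites, Xiphodon}.
C6: derived state 'present' in Xiphodon only — an autapomorphy, so it tells us nothing about relationships among taxa.
Most parsimonious ingroup topology: (((Stenites,((Xiphodon,Meroina),Bryoilis)),Ornithura),Cyanax).
Meroina and Bryoilis share a more recent common ancestor with each other than either does with Stenites, so Stenites is the least closely related of the three.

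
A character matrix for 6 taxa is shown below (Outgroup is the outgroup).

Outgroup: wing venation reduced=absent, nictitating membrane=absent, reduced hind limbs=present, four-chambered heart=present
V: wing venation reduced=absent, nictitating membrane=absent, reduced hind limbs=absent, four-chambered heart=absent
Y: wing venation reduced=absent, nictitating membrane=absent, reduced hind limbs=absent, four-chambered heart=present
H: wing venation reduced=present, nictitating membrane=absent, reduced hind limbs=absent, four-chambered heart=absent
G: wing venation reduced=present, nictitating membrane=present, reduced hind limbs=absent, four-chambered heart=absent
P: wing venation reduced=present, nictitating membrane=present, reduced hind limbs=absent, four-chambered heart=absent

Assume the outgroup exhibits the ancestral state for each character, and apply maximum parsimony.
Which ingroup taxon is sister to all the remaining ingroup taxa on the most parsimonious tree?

Y

Character polarity is set by the outgroup: the derived state is whichever differs from the outgroup's state, so for reduced hind limbs, four-chambered heart the derived state is 'absent', and for the remaining characters it is 'present'.
wing venation reduced (derived state 'present') is shared by G, H, and P — a synapomorphy uniting that clade.
nictitating membrane: derived state 'present' in G and P only — synapomorphy for {G, P}.
All ingroup taxa share the derived state 'absent' for reduced hind limbs; it defines the ingroup but does not resolve relationships within it.
Only G, H, P, and V show the derived state 'absent' for four-chambered heart, supporting them as a clade.
Most parsimonious ingroup topology: ((V,(H,(G,P))),Y).
Y is sister to the clade containing all other ingroup taxa, so it is the earliest-diverging (most basal) ingroup lineage.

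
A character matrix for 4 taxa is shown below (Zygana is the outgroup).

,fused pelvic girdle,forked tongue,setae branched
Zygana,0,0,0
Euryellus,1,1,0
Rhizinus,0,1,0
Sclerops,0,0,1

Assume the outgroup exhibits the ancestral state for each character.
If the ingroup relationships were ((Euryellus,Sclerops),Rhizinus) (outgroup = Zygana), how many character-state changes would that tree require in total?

Map each character onto ((Euryellus,Sclerops),Rhizinus) (rooted by Zygana) and count the minimum state changes it requires (Fitch parsimony):
fused pelvic girdle: 1; forked tongue: 2; setae branched: 1.
Total tree length = 4.

4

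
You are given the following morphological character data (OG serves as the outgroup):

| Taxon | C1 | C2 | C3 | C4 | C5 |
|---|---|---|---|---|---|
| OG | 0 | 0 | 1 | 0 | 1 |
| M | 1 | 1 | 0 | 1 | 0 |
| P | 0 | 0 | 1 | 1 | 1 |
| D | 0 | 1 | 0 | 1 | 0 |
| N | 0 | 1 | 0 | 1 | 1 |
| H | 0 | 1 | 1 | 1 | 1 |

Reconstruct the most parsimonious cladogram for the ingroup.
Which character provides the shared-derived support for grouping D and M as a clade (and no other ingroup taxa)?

C5

Character polarity is set by the outgroup: the derived state is whichever differs from the outgroup's state, so for C3, C5 the derived state is '0', and for the remaining characters it is '1'.
C1: derived state '1' in M only — an autapomorphy, so it tells us nothing about relationships among taxa.
C2 (derived state '1') is shared by D, H, M, and N — a synapomorphy uniting that clade.
Only D, M, and N show the derived state '0' for C3, supporting them as a clade.
All ingroup taxa share the derived state '1' for C4; it defines the ingroup but does not resolve relationships within it.
C5: derived state '0' in D and M only — synapomorphy for {D, M}.
Most parsimonious ingroup topology: ((((M,D),N),H),P).
The clade {D, M} is supported by C5: its derived state '0' occurs in exactly those taxa and in no other taxon (including the outgroup).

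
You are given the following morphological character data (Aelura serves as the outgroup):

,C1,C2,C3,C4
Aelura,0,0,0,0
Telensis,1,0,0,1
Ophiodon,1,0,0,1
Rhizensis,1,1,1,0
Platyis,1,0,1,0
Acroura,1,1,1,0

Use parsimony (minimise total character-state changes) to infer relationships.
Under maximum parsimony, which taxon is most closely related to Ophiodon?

The outgroup has state '0' for every character, so '1' is the derived state throughout.
All ingroup taxa share the derived state '1' for C1; it defines the ingroup but does not resolve relationships within it.
C2: derived state '1' in Acroura and Rhizensis only — synapomorphy for {Acroura, Rhizensis}.
C3 (derived state '1') is shared by Acroura, Platyis, and Rhizensis — a synapomorphy uniting that clade.
Only Ophiodon and Telensis show the derived state '1' for C4, supporting them as a clade.
Most parsimonious ingroup topology: ((Telensis,Ophiodon),((Rhizensis,Acroura),Platyis)).
Ophiodon and Telensis form a cherry on this tree, so they are sister taxa.

Telensis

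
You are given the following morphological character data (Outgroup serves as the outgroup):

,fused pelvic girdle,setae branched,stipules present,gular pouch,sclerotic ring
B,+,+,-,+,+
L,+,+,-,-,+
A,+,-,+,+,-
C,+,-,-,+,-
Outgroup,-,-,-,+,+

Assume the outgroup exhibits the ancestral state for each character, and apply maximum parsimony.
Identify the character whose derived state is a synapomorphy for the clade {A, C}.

sclerotic ring

Character polarity is set by the outgroup: the derived state is whichever differs from the outgroup's state, so for gular pouch, sclerotic ring the derived state is '-', and for the remaining characters it is '+'.
All ingroup taxa share the derived state '+' for fused pelvic girdle; it defines the ingroup but does not resolve relationships within it.
setae branched (derived state '+') is shared by B and L — a synapomorphy uniting that clade.
stipules present: derived state '+' in A only — an autapomorphy, so it tells us nothing about relationships among taxa.
gular pouch: derived state '-' in L only — an autapomorphy, so it tells us nothing about relationships among taxa.
sclerotic ring: derived state '-' in A and C only — synapomorphy for {A, C}.
Most parsimonious ingroup topology: ((B,L),(A,C)).
The clade {A, C} is supported by sclerotic ring: its derived state '-' occurs in exactly those taxa and in no other taxon (including the outgroup).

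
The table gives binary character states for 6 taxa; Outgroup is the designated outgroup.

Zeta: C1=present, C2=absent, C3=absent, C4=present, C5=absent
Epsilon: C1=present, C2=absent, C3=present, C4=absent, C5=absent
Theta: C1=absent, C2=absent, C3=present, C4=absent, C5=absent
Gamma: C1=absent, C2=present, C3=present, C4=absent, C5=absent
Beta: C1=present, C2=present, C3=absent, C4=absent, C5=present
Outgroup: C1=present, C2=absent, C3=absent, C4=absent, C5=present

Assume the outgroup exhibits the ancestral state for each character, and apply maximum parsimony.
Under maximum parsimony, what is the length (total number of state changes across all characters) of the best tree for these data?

Character polarity is set by the outgroup: the derived state is whichever differs from the outgroup's state, so for C1, C5 the derived state is 'absent', and for the remaining characters it is 'present'.
C1: derived state 'absent' in Gamma and Theta only — synapomorphy for {Gamma, Theta}.
C2 (state 'present') occurs in Beta and Gamma but conflicts with the nesting implied by the other characters — most parsimoniously interpreted as homoplasy.
C3: derived state 'present' in Epsilon, Gamma, and Theta only — synapomorphy for {Epsilon, Gamma, Theta}.
C4 (derived state 'present') is unique to Zeta (autapomorphy; uninformative for grouping).
C5: derived state 'absent' in Epsilon, Gamma, Theta, and Zeta only — synapomorphy for {Epsilon, Gamma, Theta, Zeta}.
Most parsimonious ingroup topology: ((((Gamma,Theta),Epsilon),Zeta),Beta).
Changes per character on this tree: C1: 1; C2: 2; C3: 1; C4: 1; C5: 1.
Total = 6.

6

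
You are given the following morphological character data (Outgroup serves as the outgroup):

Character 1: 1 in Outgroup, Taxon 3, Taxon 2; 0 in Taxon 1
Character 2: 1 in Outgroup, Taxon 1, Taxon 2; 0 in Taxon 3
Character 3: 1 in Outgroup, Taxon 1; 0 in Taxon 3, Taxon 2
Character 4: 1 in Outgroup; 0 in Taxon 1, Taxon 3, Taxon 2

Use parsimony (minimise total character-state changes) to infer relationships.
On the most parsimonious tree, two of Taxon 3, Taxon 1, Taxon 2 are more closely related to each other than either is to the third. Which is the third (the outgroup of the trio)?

Taxon 1

The outgroup has state '1' for every character, so '0' is the derived state throughout.
Character 1 (derived state '0') is unique to Taxon 1 (autapomorphy; uninformative for grouping).
Character 2: derived state '0' in Taxon 3 only — an autapomorphy, so it tells us nothing about relationships among taxa.
Character 3 (derived state '0') is shared by Taxon 2 and Taxon 3 — a synapomorphy uniting that clade.
All ingroup taxa share the derived state '0' for Character 4; it defines the ingroup but does not resolve relationships within it.
Most parsimonious ingroup topology: (Taxon 1,(Taxon 2,Taxon 3)).
Taxon 2 and Taxon 3 share a more recent common ancestor with each other than either does with Taxon 1, so Taxon 1 is the least closely related of the three.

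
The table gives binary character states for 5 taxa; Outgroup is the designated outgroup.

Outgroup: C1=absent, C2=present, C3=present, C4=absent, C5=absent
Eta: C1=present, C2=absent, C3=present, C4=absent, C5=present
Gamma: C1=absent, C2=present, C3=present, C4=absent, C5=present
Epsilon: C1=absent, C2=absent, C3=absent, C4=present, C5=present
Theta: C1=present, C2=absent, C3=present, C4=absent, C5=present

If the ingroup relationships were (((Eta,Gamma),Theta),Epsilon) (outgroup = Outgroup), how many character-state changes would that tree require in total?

7

Map each character onto (((Eta,Gamma),Theta),Epsilon) (rooted by Outgroup) and count the minimum state changes it requires (Fitch parsimony):
C1: 2; C2: 2; C3: 1; C4: 1; C5: 1.
Total tree length = 7.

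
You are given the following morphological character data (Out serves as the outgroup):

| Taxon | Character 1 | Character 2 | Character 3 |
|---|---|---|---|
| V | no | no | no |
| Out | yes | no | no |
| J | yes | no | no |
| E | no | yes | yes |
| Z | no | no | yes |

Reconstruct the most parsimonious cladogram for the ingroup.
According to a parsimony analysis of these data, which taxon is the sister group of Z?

Character polarity is set by the outgroup: the derived state is whichever differs from the outgroup's state, so for Character 1 the derived state is 'no', and for the remaining characters it is 'yes'.
Character 1: derived state 'no' in E, V, and Z only — synapomorphy for {E, V, Z}.
Character 2 (derived state 'yes') is unique to E (autapomorphy; uninformative for grouping).
Character 3: derived state 'yes' in E and Z only — synapomorphy for {E, Z}.
Most parsimonious ingroup topology: (J,(V,(E,Z))).
Z and E form a cherry on this tree, so they are sister taxa.

E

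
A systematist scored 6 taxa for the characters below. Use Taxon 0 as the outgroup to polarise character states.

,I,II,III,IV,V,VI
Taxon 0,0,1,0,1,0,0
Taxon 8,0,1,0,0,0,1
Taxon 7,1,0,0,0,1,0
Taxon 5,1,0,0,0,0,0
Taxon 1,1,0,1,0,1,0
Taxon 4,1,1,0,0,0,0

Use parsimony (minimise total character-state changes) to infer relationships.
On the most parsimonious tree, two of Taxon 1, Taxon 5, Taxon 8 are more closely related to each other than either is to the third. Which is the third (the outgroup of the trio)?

Taxon 8

Character polarity is set by the outgroup: the derived state is whichever differs from the outgroup's state, so for II, IV the derived state is '0', and for the remaining characters it is '1'.
I: derived state '1' in Taxon 1, Taxon 4, Taxon 5, and Taxon 7 only — synapomorphy for {Taxon 1, Taxon 4, Taxon 5, Taxon 7}.
II (derived state '0') is shared by Taxon 1, Taxon 5, and Taxon 7 — a synapomorphy uniting that clade.
III (derived state '1') is unique to Taxon 1 (autapomorphy; uninformative for grouping).
All ingroup taxa share the derived state '0' for IV; it defines the ingroup but does not resolve relationships within it.
V: derived state '1' in Taxon 1 and Taxon 7 only — synapomorphy for {Taxon 1, Taxon 7}.
VI: derived state '1' in Taxon 8 only — an autapomorphy, so it tells us nothing about relationships among taxa.
Most parsimonious ingroup topology: (Taxon 8,(((Taxon 7,Taxon 1),Taxon 5),Taxon 4)).
Taxon 5 and Taxon 1 share a more recent common ancestor with each other than either does with Taxon 8, so Taxon 8 is the least closely related of the three.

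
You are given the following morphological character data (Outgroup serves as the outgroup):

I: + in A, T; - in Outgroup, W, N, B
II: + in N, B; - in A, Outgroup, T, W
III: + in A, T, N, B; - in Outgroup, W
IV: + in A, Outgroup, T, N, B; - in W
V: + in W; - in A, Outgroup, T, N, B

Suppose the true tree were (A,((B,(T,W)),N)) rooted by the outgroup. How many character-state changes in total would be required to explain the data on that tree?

8

Map each character onto (A,((B,(T,W)),N)) (rooted by Outgroup) and count the minimum state changes it requires (Fitch parsimony):
I: 2; II: 2; III: 2; IV: 1; V: 1.
Total tree length = 8.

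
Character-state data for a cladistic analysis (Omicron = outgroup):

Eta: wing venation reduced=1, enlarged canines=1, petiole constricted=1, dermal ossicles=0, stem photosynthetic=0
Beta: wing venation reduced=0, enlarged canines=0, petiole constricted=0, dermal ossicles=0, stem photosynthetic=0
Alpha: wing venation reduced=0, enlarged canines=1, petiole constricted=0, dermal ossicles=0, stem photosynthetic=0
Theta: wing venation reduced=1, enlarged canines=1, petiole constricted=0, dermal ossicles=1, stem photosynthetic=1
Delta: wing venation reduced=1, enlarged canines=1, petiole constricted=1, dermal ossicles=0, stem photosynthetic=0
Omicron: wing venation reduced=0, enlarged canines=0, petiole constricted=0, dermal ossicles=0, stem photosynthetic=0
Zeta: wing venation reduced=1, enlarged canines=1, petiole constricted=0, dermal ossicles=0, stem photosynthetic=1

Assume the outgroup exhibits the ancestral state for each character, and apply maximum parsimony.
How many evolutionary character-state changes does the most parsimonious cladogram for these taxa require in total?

5

The outgroup has state '0' for every character, so '1' is the derived state throughout.
wing venation reduced: derived state '1' in Delta, Eta, Theta, and Zeta only — synapomorphy for {Delta, Eta, Theta, Zeta}.
enlarged canines (derived state '1') is shared by Alpha, Delta, Eta, Theta, and Zeta — a synapomorphy uniting that clade.
petiole constricted (derived state '1') is shared by Delta and Eta — a synapomorphy uniting that clade.
dermal ossicles: derived state '1' in Theta only — an autapomorphy, so it tells us nothing about relationships among taxa.
stem photosynthetic: derived state '1' in Theta and Zeta only — synapomorphy for {Theta, Zeta}.
Most parsimonious ingroup topology: ((Alpha,((Eta,Delta),(Zeta,Theta))),Beta).
Changes per character on this tree: wing venation reduced: 1; enlarged canines: 1; petiole constricted: 1; dermal ossicles: 1; stem photosynthetic: 1.
Total = 5.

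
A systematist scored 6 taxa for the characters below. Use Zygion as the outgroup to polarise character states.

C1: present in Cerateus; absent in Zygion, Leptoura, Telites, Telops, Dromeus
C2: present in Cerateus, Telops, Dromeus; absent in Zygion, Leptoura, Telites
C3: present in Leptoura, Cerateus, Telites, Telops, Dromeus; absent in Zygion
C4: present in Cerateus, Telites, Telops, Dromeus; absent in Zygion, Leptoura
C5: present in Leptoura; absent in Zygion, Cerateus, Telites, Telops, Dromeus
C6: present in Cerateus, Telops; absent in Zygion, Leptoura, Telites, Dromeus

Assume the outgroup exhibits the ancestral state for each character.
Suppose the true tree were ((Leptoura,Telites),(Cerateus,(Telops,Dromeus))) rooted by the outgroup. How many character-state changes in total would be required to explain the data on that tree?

Map each character onto ((Leptoura,Telites),(Cerateus,(Telops,Dromeus))) (rooted by Zygion) and count the minimum state changes it requires (Fitch parsimony):
C1: 1; C2: 1; C3: 1; C4: 2; C5: 1; C6: 2.
Total tree length = 8.

8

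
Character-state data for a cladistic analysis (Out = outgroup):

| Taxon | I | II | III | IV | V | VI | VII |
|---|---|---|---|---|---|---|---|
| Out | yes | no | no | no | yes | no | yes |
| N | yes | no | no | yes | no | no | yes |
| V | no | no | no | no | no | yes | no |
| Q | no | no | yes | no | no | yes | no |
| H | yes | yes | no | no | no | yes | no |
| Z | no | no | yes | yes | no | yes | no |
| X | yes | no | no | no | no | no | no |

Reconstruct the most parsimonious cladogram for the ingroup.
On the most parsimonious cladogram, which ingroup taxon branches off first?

N

Character polarity is set by the outgroup: the derived state is whichever differs from the outgroup's state, so for I, V, VII the derived state is 'no', and for the remaining characters it is 'yes'.
Only Q, V, and Z show the derived state 'no' for I, supporting them as a clade.
II: derived state 'yes' in H only — an autapomorphy, so it tells us nothing about relationships among taxa.
Only Q and Z show the derived state 'yes' for III, supporting them as a clade.
IV groups N and Z, which is incompatible with the clades supported by the remaining characters; treating it as convergent (homoplasy) costs fewer steps than any alternative tree.
All ingroup taxa share the derived state 'no' for V; it defines the ingroup but does not resolve relationships within it.
Only H, Q, V, and Z show the derived state 'yes' for VI, supporting them as a clade.
VII (derived state 'no') is shared by H, Q, V, X, and Z — a synapomorphy uniting that clade.
Most parsimonious ingroup topology: (N,(((V,(Q,Z)),H),X)).
N is sister to the clade containing all other ingroup taxa, so it is the earliest-diverging (most basal) ingroup lineage.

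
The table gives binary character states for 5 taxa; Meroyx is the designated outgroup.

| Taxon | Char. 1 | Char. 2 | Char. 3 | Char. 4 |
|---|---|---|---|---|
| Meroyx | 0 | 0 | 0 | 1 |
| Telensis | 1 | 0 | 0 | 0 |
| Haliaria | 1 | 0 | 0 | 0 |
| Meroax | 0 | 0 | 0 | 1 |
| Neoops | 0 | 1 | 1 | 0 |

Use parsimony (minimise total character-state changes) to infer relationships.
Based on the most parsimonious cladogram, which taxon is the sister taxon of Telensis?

Character polarity is set by the outgroup: the derived state is whichever differs from the outgroup's state, so for Char. 4 the derived state is '0', and for the remaining characters it is '1'.
Char. 1: derived state '1' in Haliaria and Telensis only — synapomorphy for {Haliaria, Telensis}.
Char. 2 (derived state '1') is unique to Neoops (autapomorphy; uninformative for grouping).
Char. 3: derived state '1' in Neoops only — an autapomorphy, so it tells us nothing about relationships among taxa.
Char. 4 (derived state '0') is shared by Haliaria, Neoops, and Telensis — a synapomorphy uniting that clade.
Most parsimonious ingroup topology: (((Telensis,Haliaria),Neoops),Meroax).
Telensis and Haliaria form a cherry on this tree, so they are sister taxa.

Haliaria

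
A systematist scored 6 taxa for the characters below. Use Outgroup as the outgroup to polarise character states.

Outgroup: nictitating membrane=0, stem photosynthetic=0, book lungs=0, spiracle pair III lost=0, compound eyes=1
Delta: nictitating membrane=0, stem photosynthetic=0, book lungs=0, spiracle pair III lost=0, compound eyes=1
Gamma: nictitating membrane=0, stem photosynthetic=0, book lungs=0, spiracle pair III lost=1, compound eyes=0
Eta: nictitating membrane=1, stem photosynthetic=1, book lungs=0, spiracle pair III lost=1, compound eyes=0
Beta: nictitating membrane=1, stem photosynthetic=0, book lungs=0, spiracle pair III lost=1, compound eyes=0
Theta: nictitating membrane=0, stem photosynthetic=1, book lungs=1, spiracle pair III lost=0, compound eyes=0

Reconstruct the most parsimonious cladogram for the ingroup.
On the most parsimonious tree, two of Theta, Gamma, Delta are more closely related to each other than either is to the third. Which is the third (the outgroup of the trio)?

Delta

Character polarity is set by the outgroup: the derived state is whichever differs from the outgroup's state, so for compound eyes the derived state is '0', and for the remaining characters it is '1'.
nictitating membrane: derived state '1' in Beta and Eta only — synapomorphy for {Beta, Eta}.
stem photosynthetic (state '1') occurs in Eta and Theta but conflicts with the nesting implied by the other characters — most parsimoniously interpreted as homoplasy.
book lungs: derived state '1' in Theta only — an autapomorphy, so it tells us nothing about relationships among taxa.
Only Beta, Eta, and Gamma show the derived state '1' for spiracle pair III lost, supporting them as a clade.
Only Beta, Eta, Gamma, and Theta show the derived state '0' for compound eyes, supporting them as a clade.
Most parsimonious ingroup topology: (Delta,((Gamma,(Eta,Beta)),Theta)).
Gamma and Theta share a more recent common ancestor with each other than either does with Delta, so Delta is the least closely related of the three.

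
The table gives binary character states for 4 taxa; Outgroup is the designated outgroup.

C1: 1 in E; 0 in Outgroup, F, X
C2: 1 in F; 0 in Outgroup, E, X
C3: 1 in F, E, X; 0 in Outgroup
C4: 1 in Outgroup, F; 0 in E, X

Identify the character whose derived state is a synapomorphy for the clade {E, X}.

C4

Character polarity is set by the outgroup: the derived state is whichever differs from the outgroup's state, so for C4 the derived state is '0', and for the remaining characters it is '1'.
C1: derived state '1' in E only — an autapomorphy, so it tells us nothing about relationships among taxa.
C2 (derived state '1') is unique to F (autapomorphy; uninformative for grouping).
All ingroup taxa share the derived state '1' for C3; it defines the ingroup but does not resolve relationships within it.
C4 (derived state '0') is shared by E and X — a synapomorphy uniting that clade.
Most parsimonious ingroup topology: (F,(E,X)).
The clade {E, X} is supported by C4: its derived state '0' occurs in exactly those taxa and in no other taxon (including the outgroup).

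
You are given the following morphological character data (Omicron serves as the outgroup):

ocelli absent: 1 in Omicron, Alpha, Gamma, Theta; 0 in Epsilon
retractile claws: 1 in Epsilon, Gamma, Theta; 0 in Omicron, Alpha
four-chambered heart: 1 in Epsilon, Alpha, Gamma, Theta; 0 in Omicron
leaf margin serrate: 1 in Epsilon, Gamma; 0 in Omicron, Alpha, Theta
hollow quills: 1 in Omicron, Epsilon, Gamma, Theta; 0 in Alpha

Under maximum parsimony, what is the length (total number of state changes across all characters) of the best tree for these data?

5

Character polarity is set by the outgroup: the derived state is whichever differs from the outgroup's state, so for ocelli absent, hollow quills the derived state is '0', and for the remaining characters it is '1'.
ocelli absent: derived state '0' in Epsilon only — an autapomorphy, so it tells us nothing about relationships among taxa.
retractile claws: derived state '1' in Epsilon, Gamma, and Theta only — synapomorphy for {Epsilon, Gamma, Theta}.
four-chambered heart (derived state '1') is shared by all ingroup taxa — unites the whole ingroup.
leaf margin serrate (derived state '1') is shared by Epsilon and Gamma — a synapomorphy uniting that clade.
hollow quills (derived state '0') is unique to Alpha (autapomorphy; uninformative for grouping).
Most parsimonious ingroup topology: (((Epsilon,Gamma),Theta),Alpha).
Changes per character on this tree: ocelli absent: 1; retractile claws: 1; four-chambered heart: 1; leaf margin serrate: 1; hollow quills: 1.
Total = 5.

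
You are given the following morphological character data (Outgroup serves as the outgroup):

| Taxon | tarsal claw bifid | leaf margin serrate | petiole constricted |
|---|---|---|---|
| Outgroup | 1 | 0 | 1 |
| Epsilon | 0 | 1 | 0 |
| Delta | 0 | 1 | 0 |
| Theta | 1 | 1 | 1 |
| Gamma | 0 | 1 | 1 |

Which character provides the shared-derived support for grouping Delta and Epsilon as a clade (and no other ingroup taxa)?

Character polarity is set by the outgroup: the derived state is whichever differs from the outgroup's state, so for tarsal claw bifid, petiole constricted the derived state is '0', and for the remaining characters it is '1'.
tarsal claw bifid (derived state '0') is shared by Delta, Epsilon, and Gamma — a synapomorphy uniting that clade.
All ingroup taxa share the derived state '1' for leaf margin serrate; it defines the ingroup but does not resolve relationships within it.
petiole constricted (derived state '0') is shared by Delta and Epsilon — a synapomorphy uniting that clade.
Most parsimonious ingroup topology: (((Epsilon,Delta),Gamma),Theta).
The clade {Delta, Epsilon} is supported by petiole constricted: its derived state '0' occurs in exactly those taxa and in no other taxon (including the outgroup).

petiole constricted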